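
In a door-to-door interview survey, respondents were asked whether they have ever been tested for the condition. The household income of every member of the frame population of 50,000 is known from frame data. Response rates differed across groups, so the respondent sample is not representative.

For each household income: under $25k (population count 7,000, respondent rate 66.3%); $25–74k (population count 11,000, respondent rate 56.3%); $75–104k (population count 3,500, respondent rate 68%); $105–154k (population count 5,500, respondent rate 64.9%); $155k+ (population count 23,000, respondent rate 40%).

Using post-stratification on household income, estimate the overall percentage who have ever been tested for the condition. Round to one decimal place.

52.0%

Reweight to the known household income distribution:
  under $25k: (7,000/50,000) × 66.3 = 9.282
  $25–74k: (11,000/50,000) × 56.3 = 12.386
  $75–104k: (3,500/50,000) × 68 = 4.76
  $105–154k: (5,500/50,000) × 64.9 = 7.139
  $155k+: (23,000/50,000) × 40 = 18.4
Post-stratified estimate = 51.967 → 52.0%.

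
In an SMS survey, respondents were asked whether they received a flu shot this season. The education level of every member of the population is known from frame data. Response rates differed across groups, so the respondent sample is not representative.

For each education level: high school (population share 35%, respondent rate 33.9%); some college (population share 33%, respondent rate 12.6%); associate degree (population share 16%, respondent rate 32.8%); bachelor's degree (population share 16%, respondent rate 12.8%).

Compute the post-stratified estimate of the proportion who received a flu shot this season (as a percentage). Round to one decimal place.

23.3%

Weight each group's respondent value by its population share:
  high school: 0.35 × 33.9 = 11.865
  some college: 0.33 × 12.6 = 4.158
  associate degree: 0.16 × 32.8 = 5.248
  bachelor's degree: 0.16 × 12.8 = 2.048
Post-stratified estimate = 23.319 → 23.3%.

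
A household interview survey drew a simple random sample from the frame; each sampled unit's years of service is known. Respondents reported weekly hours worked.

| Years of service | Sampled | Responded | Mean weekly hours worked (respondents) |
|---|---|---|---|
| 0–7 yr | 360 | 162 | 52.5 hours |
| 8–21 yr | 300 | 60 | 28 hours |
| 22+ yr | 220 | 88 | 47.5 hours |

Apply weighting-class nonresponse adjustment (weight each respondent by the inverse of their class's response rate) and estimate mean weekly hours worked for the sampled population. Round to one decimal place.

42.9

Class response rates: 0–7 yr 162/360 = 45%, 8–21 yr 60/300 = 20%, 22+ yr 88/220 = 40%.
Inverse-response-rate weighting restores each class to its sampled count, so class totals weight by n_sampled:
  0–7 yr: 360 × 52.5 = 18,900
  8–21 yr: 300 × 28 = 8400
  22+ yr: 220 × 47.5 = 10,450
Adjusted estimate = 37,750 / 880 = 42.8977 → 42.9.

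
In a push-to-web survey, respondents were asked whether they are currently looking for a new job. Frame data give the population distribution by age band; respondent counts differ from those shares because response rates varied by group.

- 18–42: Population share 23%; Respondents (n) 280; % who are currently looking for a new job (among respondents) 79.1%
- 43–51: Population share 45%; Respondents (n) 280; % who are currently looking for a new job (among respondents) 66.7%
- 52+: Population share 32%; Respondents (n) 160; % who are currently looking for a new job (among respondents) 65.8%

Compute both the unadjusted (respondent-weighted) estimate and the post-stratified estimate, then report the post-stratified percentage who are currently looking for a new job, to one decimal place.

Unadjusted (pooled respondent) estimate weights by respondent counts:
  (280/720)×79.1 + (280/720)×66.7 + (160/720)×65.8 = 71.3222%
Post-stratifying to population shares instead:
  0.23×79.1 + 0.45×66.7 + 0.32×65.8 = 69.264%

69.3%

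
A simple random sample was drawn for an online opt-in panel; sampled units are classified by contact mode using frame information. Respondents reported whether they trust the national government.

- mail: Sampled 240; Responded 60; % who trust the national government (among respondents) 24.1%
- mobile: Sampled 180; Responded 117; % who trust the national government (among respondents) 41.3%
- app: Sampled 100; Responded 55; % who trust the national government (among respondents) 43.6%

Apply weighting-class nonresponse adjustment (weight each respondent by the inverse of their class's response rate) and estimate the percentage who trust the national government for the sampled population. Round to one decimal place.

Class response rates: mail 60/240 = 25%, mobile 117/180 = 65%, app 55/100 = 55%.
Weighting each respondent by the inverse class response rate inflates each class back to its sampled size, so the class weight is n_sampled:
  mail: 240 × 24.1 = 5784
  mobile: 180 × 41.3 = 7434
  app: 100 × 43.6 = 4360
Adjusted estimate = 17,578 / 520 = 33.8038 → 33.8%.

33.8%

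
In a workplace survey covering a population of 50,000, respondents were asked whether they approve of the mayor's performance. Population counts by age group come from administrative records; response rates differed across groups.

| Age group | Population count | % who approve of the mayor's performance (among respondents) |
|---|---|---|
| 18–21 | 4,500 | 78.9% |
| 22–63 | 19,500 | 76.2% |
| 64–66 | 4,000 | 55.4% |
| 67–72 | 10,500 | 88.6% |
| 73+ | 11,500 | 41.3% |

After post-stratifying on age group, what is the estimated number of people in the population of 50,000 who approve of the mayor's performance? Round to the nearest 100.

Each cell contributes its population count × the respondent rate:
  18–21: 4,500 × 78.9% = 3550.5
  22–63: 19,500 × 76.2% = 14,859
  64–66: 4,000 × 55.4% = 2216
  67–72: 10,500 × 88.6% = 9303
  73+: 11,500 × 41.3% = 4749.5
Estimated total = 34,678 → 34,700.

34,700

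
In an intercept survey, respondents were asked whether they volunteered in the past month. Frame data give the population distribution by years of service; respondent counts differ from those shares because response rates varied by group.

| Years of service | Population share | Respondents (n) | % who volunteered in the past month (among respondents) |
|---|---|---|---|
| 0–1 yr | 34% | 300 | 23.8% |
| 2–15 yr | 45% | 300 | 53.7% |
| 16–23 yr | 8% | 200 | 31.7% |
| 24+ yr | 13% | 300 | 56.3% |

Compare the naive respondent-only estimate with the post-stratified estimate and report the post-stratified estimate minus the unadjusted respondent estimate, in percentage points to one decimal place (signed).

-0.1 percentage points

Without adjustment, the pooled respondent share is:
  (300/1100)×23.8 + (300/1100)×53.7 + (200/1100)×31.7 + (300/1100)×56.3 = 42.2545%
Reweighting by population years of service shares:
  0.34×23.8 + 0.45×53.7 + 0.08×31.7 + 0.13×56.3 = 42.112%
Difference = 42.112 − 42.2545 = -0.1425 pp.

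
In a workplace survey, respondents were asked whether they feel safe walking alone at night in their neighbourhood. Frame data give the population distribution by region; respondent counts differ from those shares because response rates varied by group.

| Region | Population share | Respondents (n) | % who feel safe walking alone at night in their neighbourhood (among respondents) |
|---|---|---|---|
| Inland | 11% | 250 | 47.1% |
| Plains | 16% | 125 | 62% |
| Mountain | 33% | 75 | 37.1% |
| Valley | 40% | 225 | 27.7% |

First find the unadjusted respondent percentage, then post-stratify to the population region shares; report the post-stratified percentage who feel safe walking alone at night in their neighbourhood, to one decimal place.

38.4%

Unadjusted (pooled respondent) estimate weights by respondent counts:
  (250/675)×47.1 + (125/675)×62 + (75/675)×37.1 + (225/675)×27.7 = 42.2815%
Post-stratified estimate weights by population shares:
  0.11×47.1 + 0.16×62 + 0.33×37.1 + 0.4×27.7 = 38.424%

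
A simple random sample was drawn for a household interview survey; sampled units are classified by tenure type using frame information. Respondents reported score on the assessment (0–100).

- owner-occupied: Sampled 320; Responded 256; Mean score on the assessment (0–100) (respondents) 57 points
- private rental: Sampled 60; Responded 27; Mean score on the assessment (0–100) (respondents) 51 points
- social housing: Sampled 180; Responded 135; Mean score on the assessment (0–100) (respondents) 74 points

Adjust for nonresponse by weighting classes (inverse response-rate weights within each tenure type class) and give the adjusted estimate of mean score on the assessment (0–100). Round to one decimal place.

Class response rates: owner-occupied 256/320 = 80%, private rental 27/60 = 45%, social housing 135/180 = 75%.
Each respondent's weight = sampled/responded in their class; summing within a class gives n_sampled, so:
  owner-occupied: 320 × 57 = 18,240
  private rental: 60 × 51 = 3060
  social housing: 180 × 74 = 13,320
Adjusted estimate = 34,620 / 560 = 61.8214 → 61.8.

61.8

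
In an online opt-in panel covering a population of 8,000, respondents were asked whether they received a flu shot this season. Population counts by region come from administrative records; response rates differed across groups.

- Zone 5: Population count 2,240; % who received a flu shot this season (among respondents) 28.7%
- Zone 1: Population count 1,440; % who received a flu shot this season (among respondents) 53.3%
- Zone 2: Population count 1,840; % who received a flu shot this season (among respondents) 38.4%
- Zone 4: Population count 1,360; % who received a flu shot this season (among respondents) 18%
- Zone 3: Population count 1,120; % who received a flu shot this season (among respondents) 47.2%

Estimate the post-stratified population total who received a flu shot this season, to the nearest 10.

2,890

Apply each group's respondent rate to its population count:
  Zone 5: 2,240 × 28.7% = 642.88
  Zone 1: 1,440 × 53.3% = 767.52
  Zone 2: 1,840 × 38.4% = 706.56
  Zone 4: 1,360 × 18% = 244.8
  Zone 3: 1,120 × 47.2% = 528.64
Estimated total = 2890.4 → 2,890.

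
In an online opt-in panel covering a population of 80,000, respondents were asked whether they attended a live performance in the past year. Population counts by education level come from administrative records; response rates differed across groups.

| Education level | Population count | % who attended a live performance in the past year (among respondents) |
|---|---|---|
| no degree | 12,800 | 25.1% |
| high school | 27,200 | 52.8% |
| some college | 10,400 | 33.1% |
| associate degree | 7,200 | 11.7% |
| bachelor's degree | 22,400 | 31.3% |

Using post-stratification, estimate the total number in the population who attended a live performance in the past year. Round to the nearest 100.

Estimated count per cell = population count × respondent percentage:
  no degree: 12,800 × 25.1% = 3212.8
  high school: 27,200 × 52.8% = 14361.6
  some college: 10,400 × 33.1% = 3442.4
  associate degree: 7,200 × 11.7% = 842.4
  bachelor's degree: 22,400 × 31.3% = 7011.2
Estimated total = 28870.4 → 28,900.

28,900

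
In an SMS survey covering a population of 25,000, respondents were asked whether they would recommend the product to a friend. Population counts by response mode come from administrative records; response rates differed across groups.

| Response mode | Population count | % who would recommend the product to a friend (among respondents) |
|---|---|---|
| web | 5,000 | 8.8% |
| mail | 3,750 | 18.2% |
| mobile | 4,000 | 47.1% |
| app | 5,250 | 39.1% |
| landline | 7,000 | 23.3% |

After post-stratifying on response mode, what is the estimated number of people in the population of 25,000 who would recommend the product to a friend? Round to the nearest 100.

Apply each group's respondent rate to its population count:
  web: 5,000 × 8.8% = 440
  mail: 3,750 × 18.2% = 682.5
  mobile: 4,000 × 47.1% = 1884
  app: 5,250 × 39.1% = 2052.75
  landline: 7,000 × 23.3% = 1631
Estimated total = 6690.25 → 6,700.

6,700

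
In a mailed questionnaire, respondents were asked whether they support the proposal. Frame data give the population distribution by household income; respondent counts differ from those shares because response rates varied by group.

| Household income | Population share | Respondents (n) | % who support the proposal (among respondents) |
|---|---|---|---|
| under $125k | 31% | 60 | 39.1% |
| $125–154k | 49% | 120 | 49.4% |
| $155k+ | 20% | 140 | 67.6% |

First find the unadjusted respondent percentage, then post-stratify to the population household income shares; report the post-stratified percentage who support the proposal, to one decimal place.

49.8%

Unadjusted (pooled respondent) estimate weights by respondent counts:
  (60/320)×39.1 + (120/320)×49.4 + (140/320)×67.6 = 55.4312%
Reweighting by population household income shares:
  0.31×39.1 + 0.49×49.4 + 0.2×67.6 = 49.847%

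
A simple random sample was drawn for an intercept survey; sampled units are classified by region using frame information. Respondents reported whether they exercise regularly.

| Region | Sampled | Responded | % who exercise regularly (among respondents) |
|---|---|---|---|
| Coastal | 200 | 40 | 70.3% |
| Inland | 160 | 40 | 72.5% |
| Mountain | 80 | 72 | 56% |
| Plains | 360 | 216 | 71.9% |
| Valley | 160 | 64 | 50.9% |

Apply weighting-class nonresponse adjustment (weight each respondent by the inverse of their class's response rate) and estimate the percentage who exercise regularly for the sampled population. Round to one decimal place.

66.8%

Class response rates: Coastal 40/200 = 20%, Inland 40/160 = 25%, Mountain 72/80 = 90%, Plains 216/360 = 60%, Valley 64/160 = 40%.
Weighting each respondent by the inverse class response rate inflates each class back to its sampled size, so the class weight is n_sampled:
  Coastal: 200 × 70.3 = 14,060
  Inland: 160 × 72.5 = 11,600
  Mountain: 80 × 56 = 4480
  Plains: 360 × 71.9 = 25884
  Valley: 160 × 50.9 = 8144
Adjusted estimate = 64,168 / 960 = 66.8417 → 66.8%.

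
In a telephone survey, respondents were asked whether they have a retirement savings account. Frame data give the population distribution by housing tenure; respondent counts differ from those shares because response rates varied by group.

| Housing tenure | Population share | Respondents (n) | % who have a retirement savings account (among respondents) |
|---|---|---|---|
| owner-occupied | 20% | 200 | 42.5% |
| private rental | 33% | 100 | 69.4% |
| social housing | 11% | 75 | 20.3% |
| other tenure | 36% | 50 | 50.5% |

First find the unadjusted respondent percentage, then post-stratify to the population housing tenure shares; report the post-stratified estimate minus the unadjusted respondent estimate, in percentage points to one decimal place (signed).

Unadjusted (pooled respondent) estimate weights by respondent counts:
  (200/425)×42.5 + (100/425)×69.4 + (75/425)×20.3 + (50/425)×50.5 = 45.8529%
Reweighting by population housing tenure shares:
  0.2×42.5 + 0.33×69.4 + 0.11×20.3 + 0.36×50.5 = 51.815%
Difference = 51.815 − 45.8529 = 5.9621 pp.

+6.0 percentage points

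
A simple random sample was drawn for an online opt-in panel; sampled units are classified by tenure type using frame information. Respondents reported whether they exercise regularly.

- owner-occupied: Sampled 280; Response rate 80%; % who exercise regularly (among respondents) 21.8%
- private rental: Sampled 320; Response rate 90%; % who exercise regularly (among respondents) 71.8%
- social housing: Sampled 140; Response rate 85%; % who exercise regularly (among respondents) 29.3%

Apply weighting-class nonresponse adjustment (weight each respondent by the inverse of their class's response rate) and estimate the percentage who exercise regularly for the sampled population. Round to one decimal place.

44.8%

With weight = n_sampled/n_responded per class, the weighted class total is n_sampled:
  owner-occupied: 280 × 21.8 = 6104
  private rental: 320 × 71.8 = 22,976
  social housing: 140 × 29.3 = 4102
Adjusted estimate = 33,182 / 740 = 44.8405 → 44.8%.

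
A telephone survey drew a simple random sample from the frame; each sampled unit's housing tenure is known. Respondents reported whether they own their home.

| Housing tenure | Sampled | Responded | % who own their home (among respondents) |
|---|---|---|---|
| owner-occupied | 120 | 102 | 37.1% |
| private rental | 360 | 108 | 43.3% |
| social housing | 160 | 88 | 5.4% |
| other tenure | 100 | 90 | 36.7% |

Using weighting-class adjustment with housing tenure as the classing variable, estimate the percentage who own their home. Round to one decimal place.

33.2%

Class response rates: owner-occupied 102/120 = 85%, private rental 108/360 = 30%, social housing 88/160 = 55%, other tenure 90/100 = 90%.
Weighting each respondent by the inverse class response rate inflates each class back to its sampled size, so the class weight is n_sampled:
  owner-occupied: 120 × 37.1 = 4452
  private rental: 360 × 43.3 = 15588
  social housing: 160 × 5.4 = 864
  other tenure: 100 × 36.7 = 3670
Adjusted estimate = 24,574 / 740 = 33.2081 → 33.2%.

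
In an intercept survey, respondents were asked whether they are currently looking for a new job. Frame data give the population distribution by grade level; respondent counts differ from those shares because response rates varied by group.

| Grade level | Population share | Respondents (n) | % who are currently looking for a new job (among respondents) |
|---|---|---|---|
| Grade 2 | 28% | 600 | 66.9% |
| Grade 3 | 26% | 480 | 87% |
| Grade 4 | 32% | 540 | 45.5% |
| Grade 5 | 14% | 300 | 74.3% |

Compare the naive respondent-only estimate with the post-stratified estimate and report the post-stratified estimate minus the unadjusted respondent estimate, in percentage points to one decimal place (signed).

Naive respondent-only estimate (weights = respondent counts):
  (600/1920)×66.9 + (480/1920)×87 + (540/1920)×45.5 + (300/1920)×74.3 = 67.0625%
Reweighting by population grade level shares:
  0.28×66.9 + 0.26×87 + 0.32×45.5 + 0.14×74.3 = 66.314%
Difference = 66.314 − 67.0625 = -0.7485 pp.

-0.7 percentage points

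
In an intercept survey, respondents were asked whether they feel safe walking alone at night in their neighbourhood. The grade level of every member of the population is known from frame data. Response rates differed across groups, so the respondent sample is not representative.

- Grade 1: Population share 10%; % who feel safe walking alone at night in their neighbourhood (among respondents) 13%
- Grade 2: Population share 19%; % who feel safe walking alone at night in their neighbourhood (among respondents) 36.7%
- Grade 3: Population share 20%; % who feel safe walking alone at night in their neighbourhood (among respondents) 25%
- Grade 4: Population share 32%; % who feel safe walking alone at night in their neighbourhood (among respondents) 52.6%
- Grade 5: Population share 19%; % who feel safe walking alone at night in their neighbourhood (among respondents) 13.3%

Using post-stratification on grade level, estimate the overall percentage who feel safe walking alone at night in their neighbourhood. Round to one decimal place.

Weight each group's respondent value by its population share:
  Grade 1: 0.1 × 13 = 1.3
  Grade 2: 0.19 × 36.7 = 6.973
  Grade 3: 0.2 × 25 = 5
  Grade 4: 0.32 × 52.6 = 16.832
  Grade 5: 0.19 × 13.3 = 2.527
Post-stratified estimate = 32.632 → 32.6%.

32.6%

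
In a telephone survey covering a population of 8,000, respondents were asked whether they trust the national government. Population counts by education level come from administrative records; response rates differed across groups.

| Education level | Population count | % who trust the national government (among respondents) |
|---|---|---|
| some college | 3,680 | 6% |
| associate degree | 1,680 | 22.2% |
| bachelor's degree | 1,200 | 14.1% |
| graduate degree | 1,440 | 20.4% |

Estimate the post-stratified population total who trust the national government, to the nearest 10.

Apply each group's respondent rate to its population count:
  some college: 3,680 × 6% = 220.8
  associate degree: 1,680 × 22.2% = 372.96
  bachelor's degree: 1,200 × 14.1% = 169.2
  graduate degree: 1,440 × 20.4% = 293.76
Estimated total = 1056.72 → 1,060.

1,060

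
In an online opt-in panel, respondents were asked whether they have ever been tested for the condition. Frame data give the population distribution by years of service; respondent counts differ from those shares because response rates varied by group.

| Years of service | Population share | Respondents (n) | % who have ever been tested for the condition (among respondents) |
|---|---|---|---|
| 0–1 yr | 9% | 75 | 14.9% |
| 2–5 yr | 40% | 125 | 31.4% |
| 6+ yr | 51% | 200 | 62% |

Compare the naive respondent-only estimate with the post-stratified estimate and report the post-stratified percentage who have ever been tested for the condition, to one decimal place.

45.5%

Unadjusted (pooled respondent) estimate weights by respondent counts:
  (75/400)×14.9 + (125/400)×31.4 + (200/400)×62 = 43.6063%
Reweighting by population years of service shares:
  0.09×14.9 + 0.4×31.4 + 0.51×62 = 45.521%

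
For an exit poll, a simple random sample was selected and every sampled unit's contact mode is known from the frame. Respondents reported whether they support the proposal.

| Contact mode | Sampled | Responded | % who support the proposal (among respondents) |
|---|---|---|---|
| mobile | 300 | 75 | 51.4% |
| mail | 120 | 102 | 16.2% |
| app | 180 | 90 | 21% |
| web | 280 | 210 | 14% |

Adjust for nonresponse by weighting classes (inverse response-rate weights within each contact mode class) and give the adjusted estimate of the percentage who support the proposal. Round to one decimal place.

28.5%

Class response rates: mobile 75/300 = 25%, mail 102/120 = 85%, app 90/180 = 50%, web 210/280 = 75%.
Weighting each respondent by the inverse class response rate inflates each class back to its sampled size, so the class weight is n_sampled:
  mobile: 300 × 51.4 = 15,420
  mail: 120 × 16.2 = 1944
  app: 180 × 21 = 3780
  web: 280 × 14 = 3920
Adjusted estimate = 25,064 / 880 = 28.4818 → 28.5%.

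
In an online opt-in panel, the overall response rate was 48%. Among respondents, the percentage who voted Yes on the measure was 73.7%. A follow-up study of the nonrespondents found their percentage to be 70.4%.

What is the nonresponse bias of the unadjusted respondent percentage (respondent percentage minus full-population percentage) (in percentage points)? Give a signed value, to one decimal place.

Nonresponse fraction = 1 − 0.48 = 0.52.
Bias = (nonresponse fraction) × (respondent percentage − nonrespondent percentage)
     = 0.52 × (73.7 − 70.4) = 0.52 × 3.3 = 1.716.

+1.7 percentage points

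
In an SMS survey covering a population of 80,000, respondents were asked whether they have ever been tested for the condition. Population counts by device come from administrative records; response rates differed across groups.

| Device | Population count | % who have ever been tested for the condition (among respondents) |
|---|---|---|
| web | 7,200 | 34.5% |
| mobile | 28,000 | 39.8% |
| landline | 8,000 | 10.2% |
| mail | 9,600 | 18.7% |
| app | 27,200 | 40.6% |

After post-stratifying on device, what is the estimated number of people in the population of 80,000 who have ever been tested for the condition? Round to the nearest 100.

Each cell contributes its population count × the respondent rate:
  web: 7,200 × 34.5% = 2484
  mobile: 28,000 × 39.8% = 11,144
  landline: 8,000 × 10.2% = 816
  mail: 9,600 × 18.7% = 1795.2
  app: 27,200 × 40.6% = 11043.2
Estimated total = 27282.4 → 27,300.

27,300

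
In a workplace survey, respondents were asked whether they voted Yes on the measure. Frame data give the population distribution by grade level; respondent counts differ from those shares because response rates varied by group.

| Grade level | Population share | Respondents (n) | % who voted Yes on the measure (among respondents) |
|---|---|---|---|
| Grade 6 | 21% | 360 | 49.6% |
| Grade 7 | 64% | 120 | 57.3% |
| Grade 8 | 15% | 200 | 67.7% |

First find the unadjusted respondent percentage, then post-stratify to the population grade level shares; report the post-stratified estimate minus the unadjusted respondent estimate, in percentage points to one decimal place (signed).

+1.0 percentage points

Without adjustment, the pooled respondent share is:
  (360/680)×49.6 + (120/680)×57.3 + (200/680)×67.7 = 56.2824%
Reweighting by population grade level shares:
  0.21×49.6 + 0.64×57.3 + 0.15×67.7 = 57.243%
Difference = 57.243 − 56.2824 = 0.9606 pp.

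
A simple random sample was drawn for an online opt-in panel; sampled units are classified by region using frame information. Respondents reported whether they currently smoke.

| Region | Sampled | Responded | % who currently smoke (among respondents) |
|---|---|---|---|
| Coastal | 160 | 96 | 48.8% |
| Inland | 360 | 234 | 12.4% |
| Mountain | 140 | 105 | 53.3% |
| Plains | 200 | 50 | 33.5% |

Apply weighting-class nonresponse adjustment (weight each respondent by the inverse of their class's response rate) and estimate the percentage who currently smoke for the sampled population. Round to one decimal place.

Response rates by class: Coastal 96/160 = 60%, Inland 234/360 = 65%, Mountain 105/140 = 75%, Plains 50/200 = 25%.
Each respondent's weight = sampled/responded in their class; summing within a class gives n_sampled, so:
  Coastal: 160 × 48.8 = 7808
  Inland: 360 × 12.4 = 4464
  Mountain: 140 × 53.3 = 7462
  Plains: 200 × 33.5 = 6700
Adjusted estimate = 26,434 / 860 = 30.7372 → 30.7%.

30.7%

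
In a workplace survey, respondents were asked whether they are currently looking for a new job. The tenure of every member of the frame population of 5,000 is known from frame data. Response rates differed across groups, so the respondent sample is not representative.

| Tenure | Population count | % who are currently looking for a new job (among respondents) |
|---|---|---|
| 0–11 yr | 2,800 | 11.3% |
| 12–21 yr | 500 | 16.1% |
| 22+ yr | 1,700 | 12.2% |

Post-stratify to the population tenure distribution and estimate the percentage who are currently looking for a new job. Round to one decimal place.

Each cell contributes population-share × respondent value:
  0–11 yr: (2,800/5,000) × 11.3 = 6.328
  12–21 yr: (500/5,000) × 16.1 = 1.61
  22+ yr: (1,700/5,000) × 12.2 = 4.148
Post-stratified estimate = 12.086 → 12.1%.

12.1%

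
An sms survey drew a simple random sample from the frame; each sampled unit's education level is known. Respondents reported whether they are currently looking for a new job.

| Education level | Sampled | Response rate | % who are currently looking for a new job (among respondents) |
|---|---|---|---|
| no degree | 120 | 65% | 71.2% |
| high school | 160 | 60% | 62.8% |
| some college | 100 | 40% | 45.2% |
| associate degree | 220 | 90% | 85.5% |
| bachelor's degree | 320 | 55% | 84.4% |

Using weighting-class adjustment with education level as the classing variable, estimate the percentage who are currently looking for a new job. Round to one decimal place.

74.9%

With weight = n_sampled/n_responded per class, the weighted class total is n_sampled:
  no degree: 120 × 71.2 = 8544
  high school: 160 × 62.8 = 10,048
  some college: 100 × 45.2 = 4520
  associate degree: 220 × 85.5 = 18,810
  bachelor's degree: 320 × 84.4 = 27,008
Adjusted estimate = 68,930 / 920 = 74.9239 → 74.9%.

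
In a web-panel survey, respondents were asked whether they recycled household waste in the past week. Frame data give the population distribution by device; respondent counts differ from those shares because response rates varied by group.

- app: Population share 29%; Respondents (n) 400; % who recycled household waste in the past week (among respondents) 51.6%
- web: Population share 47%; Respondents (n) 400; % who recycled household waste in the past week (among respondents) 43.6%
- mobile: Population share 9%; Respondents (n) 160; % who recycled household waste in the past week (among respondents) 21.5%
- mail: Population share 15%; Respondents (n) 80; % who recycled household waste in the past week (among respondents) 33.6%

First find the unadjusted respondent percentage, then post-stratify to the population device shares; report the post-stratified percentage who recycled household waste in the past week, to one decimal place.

Unadjusted (pooled respondent) estimate weights by respondent counts:
  (400/1040)×51.6 + (400/1040)×43.6 + (160/1040)×21.5 + (80/1040)×33.6 = 42.5077%
Post-stratifying to population shares instead:
  0.29×51.6 + 0.47×43.6 + 0.09×21.5 + 0.15×33.6 = 42.431%

42.4%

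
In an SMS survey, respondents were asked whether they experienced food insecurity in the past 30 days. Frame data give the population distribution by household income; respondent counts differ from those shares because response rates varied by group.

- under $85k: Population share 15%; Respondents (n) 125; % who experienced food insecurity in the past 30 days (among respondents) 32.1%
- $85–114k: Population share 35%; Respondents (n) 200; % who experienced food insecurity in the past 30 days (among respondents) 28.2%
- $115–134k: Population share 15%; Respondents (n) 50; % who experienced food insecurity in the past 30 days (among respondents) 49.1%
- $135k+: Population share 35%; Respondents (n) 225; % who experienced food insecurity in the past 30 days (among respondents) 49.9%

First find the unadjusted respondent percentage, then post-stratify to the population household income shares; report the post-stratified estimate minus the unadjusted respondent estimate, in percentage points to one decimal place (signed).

Without adjustment, the pooled respondent share is:
  (125/600)×32.1 + (200/600)×28.2 + (50/600)×49.1 + (225/600)×49.9 = 38.8917%
Post-stratifying to population shares instead:
  0.15×32.1 + 0.35×28.2 + 0.15×49.1 + 0.35×49.9 = 39.515%
Difference = 39.515 − 38.8917 = 0.6233 pp.

+0.6 percentage points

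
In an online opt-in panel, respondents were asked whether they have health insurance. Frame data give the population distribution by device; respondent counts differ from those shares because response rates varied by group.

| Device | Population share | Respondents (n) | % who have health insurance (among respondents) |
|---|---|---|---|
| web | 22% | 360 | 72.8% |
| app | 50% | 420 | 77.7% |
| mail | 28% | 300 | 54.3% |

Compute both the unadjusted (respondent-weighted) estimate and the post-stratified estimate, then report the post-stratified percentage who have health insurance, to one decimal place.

70.1%

Without adjustment, the pooled respondent share is:
  (360/1080)×72.8 + (420/1080)×77.7 + (300/1080)×54.3 = 69.5667%
Post-stratifying to population shares instead:
  0.22×72.8 + 0.5×77.7 + 0.28×54.3 = 70.07%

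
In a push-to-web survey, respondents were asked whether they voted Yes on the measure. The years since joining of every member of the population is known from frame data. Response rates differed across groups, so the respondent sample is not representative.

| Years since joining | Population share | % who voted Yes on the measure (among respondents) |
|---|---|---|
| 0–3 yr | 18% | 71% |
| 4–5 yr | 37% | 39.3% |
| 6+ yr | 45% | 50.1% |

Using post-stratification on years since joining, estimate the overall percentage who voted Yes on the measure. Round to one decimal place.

49.9%

Each cell contributes population-share × respondent value:
  0–3 yr: 0.18 × 71 = 12.78
  4–5 yr: 0.37 × 39.3 = 14.541
  6+ yr: 0.45 × 50.1 = 22.545
Post-stratified estimate = 49.866 → 49.9%.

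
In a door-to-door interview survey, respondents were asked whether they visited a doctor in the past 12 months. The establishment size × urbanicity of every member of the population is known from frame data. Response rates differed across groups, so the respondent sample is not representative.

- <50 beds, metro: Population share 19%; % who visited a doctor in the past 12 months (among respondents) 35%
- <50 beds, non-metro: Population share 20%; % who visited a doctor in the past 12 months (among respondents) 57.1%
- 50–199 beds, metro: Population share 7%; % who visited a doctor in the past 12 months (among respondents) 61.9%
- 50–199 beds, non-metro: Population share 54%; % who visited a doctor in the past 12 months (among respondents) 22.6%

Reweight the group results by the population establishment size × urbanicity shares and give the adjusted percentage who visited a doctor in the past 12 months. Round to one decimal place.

34.6%

Weight each group's respondent value by its population share:
  <50 beds, metro: 0.19 × 35 = 6.65
  <50 beds, non-metro: 0.2 × 57.1 = 11.42
  50–199 beds, metro: 0.07 × 61.9 = 4.333
  50–199 beds, non-metro: 0.54 × 22.6 = 12.204
Post-stratified estimate = 34.607 → 34.6%.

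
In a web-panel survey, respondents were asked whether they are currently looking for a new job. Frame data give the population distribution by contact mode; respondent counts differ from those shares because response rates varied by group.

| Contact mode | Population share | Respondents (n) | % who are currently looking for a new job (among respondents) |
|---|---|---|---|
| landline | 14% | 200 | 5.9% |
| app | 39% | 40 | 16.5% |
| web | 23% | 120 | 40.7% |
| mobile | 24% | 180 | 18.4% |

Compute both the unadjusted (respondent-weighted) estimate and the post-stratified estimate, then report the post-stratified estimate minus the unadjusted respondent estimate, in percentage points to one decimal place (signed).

+2.5 percentage points

Unadjusted (pooled respondent) estimate weights by respondent counts:
  (200/540)×5.9 + (40/540)×16.5 + (120/540)×40.7 + (180/540)×18.4 = 18.5852%
Post-stratifying to population shares instead:
  0.14×5.9 + 0.39×16.5 + 0.23×40.7 + 0.24×18.4 = 21.038%
Difference = 21.038 − 18.5852 = 2.4528 pp.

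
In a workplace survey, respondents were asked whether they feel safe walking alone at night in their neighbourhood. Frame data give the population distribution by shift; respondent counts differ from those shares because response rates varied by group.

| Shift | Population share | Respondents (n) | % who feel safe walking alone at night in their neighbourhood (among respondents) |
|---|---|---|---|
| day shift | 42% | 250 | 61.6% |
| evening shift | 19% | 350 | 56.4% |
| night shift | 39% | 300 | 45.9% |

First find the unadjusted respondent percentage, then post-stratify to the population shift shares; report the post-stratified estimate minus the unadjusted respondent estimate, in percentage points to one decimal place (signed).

+0.1 percentage points

Naive respondent-only estimate (weights = respondent counts):
  (250/900)×61.6 + (350/900)×56.4 + (300/900)×45.9 = 54.3444%
Reweighting by population shift shares:
  0.42×61.6 + 0.19×56.4 + 0.39×45.9 = 54.489%
Difference = 54.489 − 54.3444 = 0.1446 pp.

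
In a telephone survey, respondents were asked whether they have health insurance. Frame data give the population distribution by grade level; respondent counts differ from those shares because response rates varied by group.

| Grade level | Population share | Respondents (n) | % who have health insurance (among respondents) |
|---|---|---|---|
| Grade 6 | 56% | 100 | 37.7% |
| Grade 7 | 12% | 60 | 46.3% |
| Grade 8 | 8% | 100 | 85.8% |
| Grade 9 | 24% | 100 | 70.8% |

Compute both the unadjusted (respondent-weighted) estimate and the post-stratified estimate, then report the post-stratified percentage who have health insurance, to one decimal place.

50.5%

Without adjustment, the pooled respondent share is:
  (100/360)×37.7 + (60/360)×46.3 + (100/360)×85.8 + (100/360)×70.8 = 61.6889%
Reweighting by population grade level shares:
  0.56×37.7 + 0.12×46.3 + 0.08×85.8 + 0.24×70.8 = 50.524%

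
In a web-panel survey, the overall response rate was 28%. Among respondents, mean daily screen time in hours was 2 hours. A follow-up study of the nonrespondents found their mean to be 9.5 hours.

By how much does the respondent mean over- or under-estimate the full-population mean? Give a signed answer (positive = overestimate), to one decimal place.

-5.4

Nonresponse fraction = 1 − 0.28 = 0.72.
Bias = (nonresponse fraction) × (respondent mean − nonrespondent mean)
     = 0.72 × (2 − 9.5) = 0.72 × -7.5 = -5.4.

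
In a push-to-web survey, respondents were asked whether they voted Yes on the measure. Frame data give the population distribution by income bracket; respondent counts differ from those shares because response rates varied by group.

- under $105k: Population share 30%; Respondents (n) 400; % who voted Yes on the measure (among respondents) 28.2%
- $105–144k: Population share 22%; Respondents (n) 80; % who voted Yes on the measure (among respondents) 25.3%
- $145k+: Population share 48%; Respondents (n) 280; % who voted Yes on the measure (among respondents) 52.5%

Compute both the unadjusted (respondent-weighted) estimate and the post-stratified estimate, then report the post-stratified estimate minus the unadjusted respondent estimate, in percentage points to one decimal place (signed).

+2.4 percentage points

Naive respondent-only estimate (weights = respondent counts):
  (400/760)×28.2 + (80/760)×25.3 + (280/760)×52.5 = 36.8474%
Post-stratifying to population shares instead:
  0.3×28.2 + 0.22×25.3 + 0.48×52.5 = 39.226%
Difference = 39.226 − 36.8474 = 2.3786 pp.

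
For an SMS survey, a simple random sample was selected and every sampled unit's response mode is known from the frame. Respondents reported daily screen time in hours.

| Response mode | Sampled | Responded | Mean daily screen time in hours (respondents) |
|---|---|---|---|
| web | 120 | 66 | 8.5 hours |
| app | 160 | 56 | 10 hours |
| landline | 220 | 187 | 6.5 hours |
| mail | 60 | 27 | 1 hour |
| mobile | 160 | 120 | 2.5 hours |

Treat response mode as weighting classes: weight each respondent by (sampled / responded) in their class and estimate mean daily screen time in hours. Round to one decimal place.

Response rates by class: web 66/120 = 55%, app 56/160 = 35%, landline 187/220 = 85%, mail 27/60 = 45%, mobile 120/160 = 75%.
Each respondent's weight = sampled/responded in their class; summing within a class gives n_sampled, so:
  web: 120 × 8.5 = 1020
  app: 160 × 10 = 1600
  landline: 220 × 6.5 = 1430
  mail: 60 × 1 = 60
  mobile: 160 × 2.5 = 400
Adjusted estimate = 4510 / 720 = 6.26389 → 6.3.

6.3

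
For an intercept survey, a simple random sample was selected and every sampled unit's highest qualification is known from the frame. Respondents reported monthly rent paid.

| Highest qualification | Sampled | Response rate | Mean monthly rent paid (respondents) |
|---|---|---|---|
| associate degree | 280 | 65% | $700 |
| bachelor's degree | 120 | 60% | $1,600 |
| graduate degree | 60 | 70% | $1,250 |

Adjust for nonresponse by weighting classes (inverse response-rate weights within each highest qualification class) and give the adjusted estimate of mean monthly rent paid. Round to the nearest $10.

Weighting each respondent by the inverse class response rate inflates each class back to its sampled size, so the class weight is n_sampled:
  associate degree: 280 × 700 = 196,000
  bachelor's degree: 120 × 1600 = 192,000
  graduate degree: 60 × 1250 = 75,000
Adjusted estimate = 463,000 / 460 = 1006.52 → $1,010.

$1,010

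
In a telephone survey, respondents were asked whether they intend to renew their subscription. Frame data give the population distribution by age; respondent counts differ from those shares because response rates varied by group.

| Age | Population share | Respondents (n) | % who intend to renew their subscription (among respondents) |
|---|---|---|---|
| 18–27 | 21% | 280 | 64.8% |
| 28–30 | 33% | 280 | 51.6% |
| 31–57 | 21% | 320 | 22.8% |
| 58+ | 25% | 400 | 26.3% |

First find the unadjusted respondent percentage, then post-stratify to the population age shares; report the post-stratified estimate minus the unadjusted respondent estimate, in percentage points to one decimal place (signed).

+2.6 percentage points

Without adjustment, the pooled respondent share is:
  (280/1280)×64.8 + (280/1280)×51.6 + (320/1280)×22.8 + (400/1280)×26.3 = 39.3813%
Reweighting by population age shares:
  0.21×64.8 + 0.33×51.6 + 0.21×22.8 + 0.25×26.3 = 41.999%
Difference = 41.999 − 39.3813 = 2.6178 pp.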